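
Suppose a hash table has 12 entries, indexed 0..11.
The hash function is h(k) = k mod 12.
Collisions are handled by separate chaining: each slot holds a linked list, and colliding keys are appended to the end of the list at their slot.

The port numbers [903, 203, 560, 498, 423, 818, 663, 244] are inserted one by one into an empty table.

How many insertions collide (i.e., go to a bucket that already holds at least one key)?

2

Insert 903: h=3, bucket 3 empty -> new chain.
Insert 203: h=11, bucket 11 empty -> new chain.
Insert 560: h=8, bucket 8 empty -> new chain.
Insert 498: h=6, bucket 6 empty -> new chain.
Insert 423: h=3, bucket 3 nonempty -> append to chain.
Insert 818: h=2, bucket 2 empty -> new chain.
Insert 663: h=3, bucket 3 nonempty -> append to chain.
Insert 244: h=4, bucket 4 empty -> new chain.
Final buckets:
0: _
1: _
2: 818
3: 903 -> 423 -> 663
4: 244
5: _
6: 498
7: _
8: 560
9: _
10: _
11: 203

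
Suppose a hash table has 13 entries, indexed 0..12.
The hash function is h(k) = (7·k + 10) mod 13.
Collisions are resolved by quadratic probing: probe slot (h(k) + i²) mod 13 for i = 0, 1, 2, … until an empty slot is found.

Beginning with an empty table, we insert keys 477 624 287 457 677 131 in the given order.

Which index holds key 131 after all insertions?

0

Insert 477: h=8, slot 8 empty → index 8.
Insert 624: h=10, slot 10 empty → index 10.
Insert 287: h=4, slot 4 empty → index 4.
Insert 457: h=11, slot 11 empty → index 11.
Insert 677: h=4, slot 4 occupied → index 5.
Insert 131: h=4, slots 4,5,8 occupied → index 0.
Table: [131, ., ., ., 287, 677, ., ., 477, ., 624, 457, .]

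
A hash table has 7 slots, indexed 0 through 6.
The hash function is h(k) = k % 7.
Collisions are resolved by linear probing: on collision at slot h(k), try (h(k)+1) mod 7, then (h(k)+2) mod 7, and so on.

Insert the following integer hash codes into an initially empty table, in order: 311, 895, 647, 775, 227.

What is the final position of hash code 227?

0

311: h=3 -> slot 3
895: h=6 -> slot 6
647: h=3, probe 3,4 -> slot 4
775: h=5 -> slot 5
227: h=3, probe 3,4,5,6,0 -> slot 0
Table: [227, —, —, 311, 647, 775, 895]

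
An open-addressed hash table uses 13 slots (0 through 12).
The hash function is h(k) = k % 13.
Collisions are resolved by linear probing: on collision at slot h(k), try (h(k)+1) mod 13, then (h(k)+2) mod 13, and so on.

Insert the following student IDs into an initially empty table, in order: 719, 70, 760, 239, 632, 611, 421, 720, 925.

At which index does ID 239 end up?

7

719 hashes to 4; slot 4 is free → place at 4.
70 hashes to 5; slot 5 is free → place at 5.
760 hashes to 6; slot 6 is free → place at 6.
239 hashes to 5; 5,6 taken → place at 7.
632 hashes to 8; slot 8 is free → place at 8.
611 hashes to 0; slot 0 is free → place at 0.
421 hashes to 5; 5,6,7,8 taken → place at 9.
720 hashes to 5; 5,6,7,8,9 taken → place at 10.
925 hashes to 2; slot 2 is free → place at 2.
Table: [611, —, 925, —, 719, 70, 760, 239, 632, 421, 720, —, —]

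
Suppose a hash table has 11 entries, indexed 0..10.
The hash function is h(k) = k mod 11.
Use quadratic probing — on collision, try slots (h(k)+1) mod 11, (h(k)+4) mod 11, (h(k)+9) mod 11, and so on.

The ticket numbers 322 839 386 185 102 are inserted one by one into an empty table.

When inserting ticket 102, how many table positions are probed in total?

322 hashes to 3; slot 3 is free → place at 3.
839 hashes to 3; 3 taken → place at 4.
386 hashes to 1; slot 1 is free → place at 1.
185 hashes to 9; slot 9 is free → place at 9.
102 hashes to 3; 3,4 taken → place at 7.
Table: [., 386, ., 322, 839, ., ., 102, ., 185, .]

3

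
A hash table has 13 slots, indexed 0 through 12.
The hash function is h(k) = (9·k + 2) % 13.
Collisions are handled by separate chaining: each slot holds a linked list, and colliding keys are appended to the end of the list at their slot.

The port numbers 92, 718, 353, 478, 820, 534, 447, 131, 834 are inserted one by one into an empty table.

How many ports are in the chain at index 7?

92 -> bucket 11
718 -> bucket 3
353 -> bucket 7
478 -> bucket 1
820 -> bucket 11 (collision)
534 -> bucket 11 (collision)
447 -> bucket 8
131 -> bucket 11 (collision)
834 -> bucket 7 (collision)
Final buckets:
0: -
1: 478
2: -
3: 718
4: -
5: -
6: -
7: 353 -> 834
8: 447
9: -
10: -
11: 92 -> 820 -> 534 -> 131
12: -

2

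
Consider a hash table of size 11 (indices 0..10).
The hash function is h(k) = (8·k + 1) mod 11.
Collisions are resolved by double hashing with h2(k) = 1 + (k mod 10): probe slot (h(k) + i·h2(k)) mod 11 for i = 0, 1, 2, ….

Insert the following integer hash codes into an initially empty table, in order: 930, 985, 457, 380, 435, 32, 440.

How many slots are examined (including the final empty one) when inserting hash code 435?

Insert 930: h=5, slot 5 empty => index 5.
Insert 985: h=5, h2=6, slot 5 occupied => index 0.
Insert 457: h=5, h2=8, slot 5 occupied => index 2.
Insert 380: h=5, h2=1, slot 5 occupied => index 6.
Insert 435: h=5, h2=6, slots 5,0,6 occupied => index 1.
Insert 32: h=4, slot 4 empty => index 4.
Insert 440: h=1, h2=1, slots 1,2 occupied => index 3.
Table: [985, 435, 457, 440, 32, 930, 380, ∅, ∅, ∅, ∅]

4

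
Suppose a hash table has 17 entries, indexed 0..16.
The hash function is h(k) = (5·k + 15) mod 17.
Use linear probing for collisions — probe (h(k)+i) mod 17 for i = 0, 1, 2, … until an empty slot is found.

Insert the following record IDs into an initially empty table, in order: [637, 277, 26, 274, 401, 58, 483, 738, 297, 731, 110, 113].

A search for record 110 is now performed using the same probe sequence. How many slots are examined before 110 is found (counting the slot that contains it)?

637: h=4 → slot 4
277: h=6 → slot 6
26: h=9 → slot 9
274: h=8 → slot 8
401: h=14 → slot 14
58: h=16 → slot 16
483: h=16, probe 16,0 → slot 0
738: h=16, probe 16,0,1 → slot 1
297: h=4, probe 4,5 → slot 5
731: h=15 → slot 15
110: h=4, probe 4,5,6,7 → slot 7
113: h=2 → slot 2
Table: [483, 738, 113, ., 637, 297, 277, 110, 274, 26, ., ., ., ., 401, 731, 58]
Lookup 110: h=4, probe 4,5,6,7 → found at 7.

4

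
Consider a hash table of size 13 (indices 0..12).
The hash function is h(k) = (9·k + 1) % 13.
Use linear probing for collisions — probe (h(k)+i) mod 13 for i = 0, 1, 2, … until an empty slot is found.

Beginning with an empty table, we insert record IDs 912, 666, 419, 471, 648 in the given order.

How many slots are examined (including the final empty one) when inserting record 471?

3

912 hashes to 6; slot 6 is free => place at 6.
666 hashes to 2; slot 2 is free => place at 2.
419 hashes to 2; 2 taken => place at 3.
471 hashes to 2; 2,3 taken => place at 4.
648 hashes to 9; slot 9 is free => place at 9.
Table: [∅, ∅, 666, 419, 471, ∅, 912, ∅, ∅, 648, ∅, ∅, ∅]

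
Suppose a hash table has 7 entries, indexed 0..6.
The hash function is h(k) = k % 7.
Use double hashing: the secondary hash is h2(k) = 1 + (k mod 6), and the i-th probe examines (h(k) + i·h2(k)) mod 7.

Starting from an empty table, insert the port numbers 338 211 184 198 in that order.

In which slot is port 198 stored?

Insert 338: h=2, slot 2 empty → index 2.
Insert 211: h=1, slot 1 empty → index 1.
Insert 184: h=2, h2=5, slot 2 occupied → index 0.
Insert 198: h=2, h2=1, slot 2 occupied → index 3.
Table: [184, 211, 338, 198, ∅, ∅, ∅]

3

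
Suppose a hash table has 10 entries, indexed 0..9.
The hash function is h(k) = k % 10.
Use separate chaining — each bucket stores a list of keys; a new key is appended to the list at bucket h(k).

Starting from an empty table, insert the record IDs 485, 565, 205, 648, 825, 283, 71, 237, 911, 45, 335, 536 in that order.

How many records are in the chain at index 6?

485 → bucket 5
565 → bucket 5 (collision)
205 → bucket 5 (collision)
648 → bucket 8
825 → bucket 5 (collision)
283 → bucket 3
71 → bucket 1
237 → bucket 7
911 → bucket 1 (collision)
45 → bucket 5 (collision)
335 → bucket 5 (collision)
536 → bucket 6
Final buckets:
0: .
1: 71 -> 911
2: .
3: 283
4: .
5: 485 -> 565 -> 205 -> 825 -> 45 -> 335
6: 536
7: 237
8: 648
9: .

1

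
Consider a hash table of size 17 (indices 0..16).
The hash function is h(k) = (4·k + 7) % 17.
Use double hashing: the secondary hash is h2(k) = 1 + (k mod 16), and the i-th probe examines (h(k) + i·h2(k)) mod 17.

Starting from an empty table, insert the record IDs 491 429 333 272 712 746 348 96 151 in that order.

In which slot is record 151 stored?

491: h=16 → slot 16
429: h=6 → slot 6
333: h=13 → slot 13
272: h=7 → slot 7
712: h=16, h2=9, probe 16,8 → slot 8
746: h=16, h2=11, probe 16,10 → slot 10
348: h=5 → slot 5
96: h=0 → slot 0
151: h=16, h2=8, probe 16,7,15 → slot 15
Table: [96, -, -, -, -, 348, 429, 272, 712, -, 746, -, -, 333, -, 151, 491]

15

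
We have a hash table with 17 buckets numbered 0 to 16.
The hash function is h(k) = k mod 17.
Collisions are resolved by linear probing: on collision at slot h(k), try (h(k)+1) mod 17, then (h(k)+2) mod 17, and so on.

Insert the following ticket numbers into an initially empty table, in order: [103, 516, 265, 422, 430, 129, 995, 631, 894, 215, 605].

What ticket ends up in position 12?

894

103: h=1 => slot 1
516: h=6 => slot 6
265: h=10 => slot 10
422: h=14 => slot 14
430: h=5 => slot 5
129: h=10, probe 10,11 => slot 11
995: h=9 => slot 9
631: h=2 => slot 2
894: h=10, probe 10,11,12 => slot 12
215: h=11, probe 11,12,13 => slot 13
605: h=10, probe 10,11,12,13,14,15 => slot 15
Table: [., 103, 631, ., ., 430, 516, ., ., 995, 265, 129, 894, 215, 422, 605, .]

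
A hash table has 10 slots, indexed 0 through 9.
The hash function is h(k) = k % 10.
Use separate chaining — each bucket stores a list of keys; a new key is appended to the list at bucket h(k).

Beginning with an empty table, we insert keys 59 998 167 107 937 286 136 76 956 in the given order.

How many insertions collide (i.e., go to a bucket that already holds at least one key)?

5

59 -> bucket 9
998 -> bucket 8
167 -> bucket 7
107 -> bucket 7 (collision)
937 -> bucket 7 (collision)
286 -> bucket 6
136 -> bucket 6 (collision)
76 -> bucket 6 (collision)
956 -> bucket 6 (collision)
Final buckets:
0: -
1: -
2: -
3: -
4: -
5: -
6: 286 -> 136 -> 76 -> 956
7: 167 -> 107 -> 937
8: 998
9: 59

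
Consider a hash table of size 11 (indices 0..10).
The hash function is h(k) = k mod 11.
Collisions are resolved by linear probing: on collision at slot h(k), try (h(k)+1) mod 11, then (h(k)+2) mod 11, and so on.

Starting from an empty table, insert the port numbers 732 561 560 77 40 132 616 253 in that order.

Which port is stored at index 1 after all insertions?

Insert 732: h=6, slot 6 empty => index 6.
Insert 561: h=0, slot 0 empty => index 0.
Insert 560: h=10, slot 10 empty => index 10.
Insert 77: h=0, slot 0 occupied => index 1.
Insert 40: h=7, slot 7 empty => index 7.
Insert 132: h=0, slots 0,1 occupied => index 2.
Insert 616: h=0, slots 0,1,2 occupied => index 3.
Insert 253: h=0, slots 0,1,2,3 occupied => index 4.
Table: [561, 77, 132, 616, 253, ., 732, 40, ., ., 560]

77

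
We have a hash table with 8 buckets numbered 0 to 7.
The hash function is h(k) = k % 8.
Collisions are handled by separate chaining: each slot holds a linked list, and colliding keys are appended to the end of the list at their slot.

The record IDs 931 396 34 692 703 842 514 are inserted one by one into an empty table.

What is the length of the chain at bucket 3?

1

Insert 931: h=3, bucket 3 empty -> new chain.
Insert 396: h=4, bucket 4 empty -> new chain.
Insert 34: h=2, bucket 2 empty -> new chain.
Insert 692: h=4, bucket 4 nonempty -> append to chain.
Insert 703: h=7, bucket 7 empty -> new chain.
Insert 842: h=2, bucket 2 nonempty -> append to chain.
Insert 514: h=2, bucket 2 nonempty -> append to chain.
Final buckets:
0: _
1: _
2: 34 -> 842 -> 514
3: 931
4: 396 -> 692
5: _
6: _
7: 703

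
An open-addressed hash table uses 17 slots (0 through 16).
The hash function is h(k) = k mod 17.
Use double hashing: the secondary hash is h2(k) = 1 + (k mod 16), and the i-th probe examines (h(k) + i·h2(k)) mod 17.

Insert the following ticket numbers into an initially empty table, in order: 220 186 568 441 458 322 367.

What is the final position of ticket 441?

Insert 220: h=16, slot 16 empty => index 16.
Insert 186: h=16, h2=11, slot 16 occupied => index 10.
Insert 568: h=7, slot 7 empty => index 7.
Insert 441: h=16, h2=10, slot 16 occupied => index 9.
Insert 458: h=16, h2=11, slots 16,10 occupied => index 4.
Insert 322: h=16, h2=3, slot 16 occupied => index 2.
Insert 367: h=10, h2=16, slots 10,9 occupied => index 8.
Table: [∅, ∅, 322, ∅, 458, ∅, ∅, 568, 367, 441, 186, ∅, ∅, ∅, ∅, ∅, 220]

9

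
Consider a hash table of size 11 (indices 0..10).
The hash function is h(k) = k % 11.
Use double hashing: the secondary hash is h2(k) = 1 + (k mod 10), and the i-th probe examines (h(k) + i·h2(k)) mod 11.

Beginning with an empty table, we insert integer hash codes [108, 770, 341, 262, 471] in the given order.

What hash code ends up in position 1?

108 hashes to 9; slot 9 is free => place at 9.
770 hashes to 0; slot 0 is free => place at 0.
341 hashes to 0, h2=2; 0 taken => place at 2.
262 hashes to 9, h2=3; 9 taken => place at 1.
471 hashes to 9, h2=2; 9,0,2 taken => place at 4.
Table: [770, 262, 341, —, 471, —, —, —, —, 108, —]

262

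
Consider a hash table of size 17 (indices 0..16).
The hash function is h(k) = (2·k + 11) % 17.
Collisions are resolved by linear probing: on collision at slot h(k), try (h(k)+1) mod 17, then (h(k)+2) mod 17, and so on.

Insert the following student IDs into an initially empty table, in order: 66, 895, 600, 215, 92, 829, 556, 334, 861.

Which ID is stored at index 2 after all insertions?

66 hashes to 7; slot 7 is free -> place at 7.
895 hashes to 16; slot 16 is free -> place at 16.
600 hashes to 4; slot 4 is free -> place at 4.
215 hashes to 16; 16 taken -> place at 0.
92 hashes to 8; slot 8 is free -> place at 8.
829 hashes to 3; slot 3 is free -> place at 3.
556 hashes to 1; slot 1 is free -> place at 1.
334 hashes to 16; 16,0,1 taken -> place at 2.
861 hashes to 16; 16,0,1,2,3,4 taken -> place at 5.
Table: [215, 556, 334, 829, 600, 861, ∅, 66, 92, ∅, ∅, ∅, ∅, ∅, ∅, ∅, 895]

334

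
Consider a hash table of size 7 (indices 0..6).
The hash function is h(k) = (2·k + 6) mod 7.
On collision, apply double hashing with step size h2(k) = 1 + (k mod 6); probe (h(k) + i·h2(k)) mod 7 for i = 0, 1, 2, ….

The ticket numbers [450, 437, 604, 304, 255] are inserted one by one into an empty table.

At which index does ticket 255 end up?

450 hashes to 3; slot 3 is free => place at 3.
437 hashes to 5; slot 5 is free => place at 5.
604 hashes to 3, h2=5; 3 taken => place at 1.
304 hashes to 5, h2=5; 5,3,1 taken => place at 6.
255 hashes to 5, h2=4; 5 taken => place at 2.
Table: [_, 604, 255, 450, _, 437, 304]

2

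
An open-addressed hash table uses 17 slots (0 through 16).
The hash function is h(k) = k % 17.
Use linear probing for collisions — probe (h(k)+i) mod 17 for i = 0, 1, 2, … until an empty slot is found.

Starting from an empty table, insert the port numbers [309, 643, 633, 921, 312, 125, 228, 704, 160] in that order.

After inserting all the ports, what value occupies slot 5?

309 hashes to 3; slot 3 is free → place at 3.
643 hashes to 14; slot 14 is free → place at 14.
633 hashes to 4; slot 4 is free → place at 4.
921 hashes to 3; 3,4 taken → place at 5.
312 hashes to 6; slot 6 is free → place at 6.
125 hashes to 6; 6 taken → place at 7.
228 hashes to 7; 7 taken → place at 8.
704 hashes to 7; 7,8 taken → place at 9.
160 hashes to 7; 7,8,9 taken → place at 10.
Table: [., ., ., 309, 633, 921, 312, 125, 228, 704, 160, ., ., ., 643, ., .]

921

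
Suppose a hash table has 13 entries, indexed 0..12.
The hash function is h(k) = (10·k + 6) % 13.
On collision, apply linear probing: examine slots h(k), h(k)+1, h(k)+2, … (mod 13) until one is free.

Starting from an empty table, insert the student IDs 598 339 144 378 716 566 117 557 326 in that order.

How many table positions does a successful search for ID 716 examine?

5

598: h=6 => slot 6
339: h=3 => slot 3
144: h=3, probe 3,4 => slot 4
378: h=3, probe 3,4,5 => slot 5
716: h=3, probe 3,4,5,6,7 => slot 7
566: h=11 => slot 11
117: h=6, probe 6,7,8 => slot 8
557: h=12 => slot 12
326: h=3, probe 3,4,5,6,7,8,9 => slot 9
Table: [—, —, —, 339, 144, 378, 598, 716, 117, 326, —, 566, 557]
Lookup 716: h=3, probe 3,4,5,6,7 → found at 7.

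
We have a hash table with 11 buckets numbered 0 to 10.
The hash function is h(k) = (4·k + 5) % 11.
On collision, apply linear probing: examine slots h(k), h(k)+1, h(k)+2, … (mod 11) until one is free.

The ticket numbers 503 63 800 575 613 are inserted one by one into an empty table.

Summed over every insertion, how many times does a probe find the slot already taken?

8

503 hashes to 4; slot 4 is free => place at 4.
63 hashes to 4; 4 taken => place at 5.
800 hashes to 4; 4,5 taken => place at 6.
575 hashes to 6; 6 taken => place at 7.
613 hashes to 4; 4,5,6,7 taken => place at 8.
Table: [., ., ., ., 503, 63, 800, 575, 613, ., .]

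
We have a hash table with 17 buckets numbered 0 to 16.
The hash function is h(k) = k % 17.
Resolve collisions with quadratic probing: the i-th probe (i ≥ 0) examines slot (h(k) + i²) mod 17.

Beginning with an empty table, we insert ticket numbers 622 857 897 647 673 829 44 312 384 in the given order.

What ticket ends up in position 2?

622 hashes to 10; slot 10 is free -> place at 10.
857 hashes to 7; slot 7 is free -> place at 7.
897 hashes to 13; slot 13 is free -> place at 13.
647 hashes to 1; slot 1 is free -> place at 1.
673 hashes to 10; 10 taken -> place at 11.
829 hashes to 13; 13 taken -> place at 14.
44 hashes to 10; 10,11,14 taken -> place at 2.
312 hashes to 6; slot 6 is free -> place at 6.
384 hashes to 10; 10,11,14,2 taken -> place at 9.
Table: [-, 647, 44, -, -, -, 312, 857, -, 384, 622, 673, -, 897, 829, -, -]

44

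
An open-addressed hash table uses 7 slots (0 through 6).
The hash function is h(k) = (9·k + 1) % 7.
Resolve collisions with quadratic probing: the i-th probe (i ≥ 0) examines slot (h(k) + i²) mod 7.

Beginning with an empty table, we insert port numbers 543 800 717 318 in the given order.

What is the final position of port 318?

543: h=2 => slot 2
800: h=5 => slot 5
717: h=0 => slot 0
318: h=0, probe 0,1 => slot 1
Table: [717, 318, 543, _, _, 800, _]

1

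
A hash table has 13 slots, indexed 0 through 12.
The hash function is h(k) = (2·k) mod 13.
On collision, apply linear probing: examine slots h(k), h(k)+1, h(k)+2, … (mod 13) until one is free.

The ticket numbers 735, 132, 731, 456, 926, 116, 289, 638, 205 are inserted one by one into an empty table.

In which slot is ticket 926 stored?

735: h=1 -> slot 1
132: h=4 -> slot 4
731: h=6 -> slot 6
456: h=2 -> slot 2
926: h=6, probe 6,7 -> slot 7
116: h=11 -> slot 11
289: h=6, probe 6,7,8 -> slot 8
638: h=2, probe 2,3 -> slot 3
205: h=7, probe 7,8,9 -> slot 9
Table: [∅, 735, 456, 638, 132, ∅, 731, 926, 289, 205, ∅, 116, ∅]

7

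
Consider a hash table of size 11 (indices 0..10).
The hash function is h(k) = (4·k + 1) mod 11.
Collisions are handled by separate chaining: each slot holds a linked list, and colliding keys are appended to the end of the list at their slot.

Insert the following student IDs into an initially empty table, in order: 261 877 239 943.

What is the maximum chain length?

Insert 261: h=0, bucket 0 empty → new chain.
Insert 877: h=0, bucket 0 nonempty → append to chain.
Insert 239: h=0, bucket 0 nonempty → append to chain.
Insert 943: h=0, bucket 0 nonempty → append to chain.
Final buckets:
0: 261 -> 877 -> 239 -> 943
1: —
2: —
3: —
4: —
5: —
6: —
7: —
8: —
9: —
10: —

4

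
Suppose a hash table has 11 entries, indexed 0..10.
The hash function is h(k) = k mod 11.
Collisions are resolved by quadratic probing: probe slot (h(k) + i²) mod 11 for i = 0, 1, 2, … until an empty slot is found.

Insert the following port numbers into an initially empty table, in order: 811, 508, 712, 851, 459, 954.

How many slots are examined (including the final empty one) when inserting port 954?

4

Insert 811: h=8, slot 8 empty → index 8.
Insert 508: h=2, slot 2 empty → index 2.
Insert 712: h=8, slot 8 occupied → index 9.
Insert 851: h=4, slot 4 empty → index 4.
Insert 459: h=8, slots 8,9 occupied → index 1.
Insert 954: h=8, slots 8,9,1 occupied → index 6.
Table: [—, 459, 508, —, 851, —, 954, —, 811, 712, —]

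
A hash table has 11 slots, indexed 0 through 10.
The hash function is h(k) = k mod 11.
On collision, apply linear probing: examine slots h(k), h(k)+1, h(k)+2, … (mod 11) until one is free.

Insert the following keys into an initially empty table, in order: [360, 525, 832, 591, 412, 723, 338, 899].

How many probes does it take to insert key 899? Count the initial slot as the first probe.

360: h=8 => slot 8
525: h=8, probe 8,9 => slot 9
832: h=7 => slot 7
591: h=8, probe 8,9,10 => slot 10
412: h=5 => slot 5
723: h=8, probe 8,9,10,0 => slot 0
338: h=8, probe 8,9,10,0,1 => slot 1
899: h=8, probe 8,9,10,0,1,2 => slot 2
Table: [723, 338, 899, -, -, 412, -, 832, 360, 525, 591]

6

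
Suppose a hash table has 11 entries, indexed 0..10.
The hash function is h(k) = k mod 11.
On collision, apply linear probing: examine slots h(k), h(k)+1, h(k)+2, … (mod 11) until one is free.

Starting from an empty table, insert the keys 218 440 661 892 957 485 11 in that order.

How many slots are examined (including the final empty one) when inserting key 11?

6

Insert 218: h=9, slot 9 empty → index 9.
Insert 440: h=0, slot 0 empty → index 0.
Insert 661: h=1, slot 1 empty → index 1.
Insert 892: h=1, slot 1 occupied → index 2.
Insert 957: h=0, slots 0,1,2 occupied → index 3.
Insert 485: h=1, slots 1,2,3 occupied → index 4.
Insert 11: h=0, slots 0,1,2,3,4 occupied → index 5.
Table: [440, 661, 892, 957, 485, 11, —, —, —, 218, —]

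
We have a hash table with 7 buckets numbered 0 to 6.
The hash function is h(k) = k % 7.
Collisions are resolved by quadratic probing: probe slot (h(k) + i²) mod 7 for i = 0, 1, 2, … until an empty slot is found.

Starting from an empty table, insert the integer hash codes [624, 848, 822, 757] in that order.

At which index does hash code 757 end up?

5

624 hashes to 1; slot 1 is free -> place at 1.
848 hashes to 1; 1 taken -> place at 2.
822 hashes to 3; slot 3 is free -> place at 3.
757 hashes to 1; 1,2 taken -> place at 5.
Table: [-, 624, 848, 822, -, 757, -]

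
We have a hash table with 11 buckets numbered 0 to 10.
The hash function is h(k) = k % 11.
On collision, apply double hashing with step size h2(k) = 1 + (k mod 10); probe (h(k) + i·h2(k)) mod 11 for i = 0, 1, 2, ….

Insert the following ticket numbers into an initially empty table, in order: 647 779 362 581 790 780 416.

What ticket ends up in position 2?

647 hashes to 9; slot 9 is free → place at 9.
779 hashes to 9, h2=10; 9 taken → place at 8.
362 hashes to 10; slot 10 is free → place at 10.
581 hashes to 9, h2=2; 9 taken → place at 0.
790 hashes to 9, h2=1; 9,10,0 taken → place at 1.
780 hashes to 10, h2=1; 10,0,1 taken → place at 2.
416 hashes to 9, h2=7; 9 taken → place at 5.
Table: [581, 790, 780, —, —, 416, —, —, 779, 647, 362]

780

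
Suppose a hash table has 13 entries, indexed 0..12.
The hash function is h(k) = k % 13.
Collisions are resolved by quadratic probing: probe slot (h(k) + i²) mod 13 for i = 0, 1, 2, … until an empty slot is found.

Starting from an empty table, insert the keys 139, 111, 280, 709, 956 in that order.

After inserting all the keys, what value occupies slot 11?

139 hashes to 9; slot 9 is free -> place at 9.
111 hashes to 7; slot 7 is free -> place at 7.
280 hashes to 7; 7 taken -> place at 8.
709 hashes to 7; 7,8 taken -> place at 11.
956 hashes to 7; 7,8,11 taken -> place at 3.
Table: [∅, ∅, ∅, 956, ∅, ∅, ∅, 111, 280, 139, ∅, 709, ∅]

709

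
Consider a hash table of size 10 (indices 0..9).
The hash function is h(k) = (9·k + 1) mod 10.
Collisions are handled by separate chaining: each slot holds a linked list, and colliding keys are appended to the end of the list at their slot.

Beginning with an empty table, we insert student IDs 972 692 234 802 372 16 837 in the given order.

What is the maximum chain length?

4

972 -> bucket 9
692 -> bucket 9 (collision)
234 -> bucket 7
802 -> bucket 9 (collision)
372 -> bucket 9 (collision)
16 -> bucket 5
837 -> bucket 4
Final buckets:
0: .
1: .
2: .
3: .
4: 837
5: 16
6: .
7: 234
8: .
9: 972 -> 692 -> 802 -> 372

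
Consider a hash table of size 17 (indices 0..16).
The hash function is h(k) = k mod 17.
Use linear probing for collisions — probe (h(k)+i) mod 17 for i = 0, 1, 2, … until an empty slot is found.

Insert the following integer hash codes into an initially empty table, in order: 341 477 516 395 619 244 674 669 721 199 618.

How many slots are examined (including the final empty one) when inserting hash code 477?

341 hashes to 1; slot 1 is free => place at 1.
477 hashes to 1; 1 taken => place at 2.
516 hashes to 6; slot 6 is free => place at 6.
395 hashes to 4; slot 4 is free => place at 4.
619 hashes to 7; slot 7 is free => place at 7.
244 hashes to 6; 6,7 taken => place at 8.
674 hashes to 11; slot 11 is free => place at 11.
669 hashes to 6; 6,7,8 taken => place at 9.
721 hashes to 7; 7,8,9 taken => place at 10.
199 hashes to 12; slot 12 is free => place at 12.
618 hashes to 6; 6,7,8,9,10,11,12 taken => place at 13.
Table: [-, 341, 477, -, 395, -, 516, 619, 244, 669, 721, 674, 199, 618, -, -, -]

2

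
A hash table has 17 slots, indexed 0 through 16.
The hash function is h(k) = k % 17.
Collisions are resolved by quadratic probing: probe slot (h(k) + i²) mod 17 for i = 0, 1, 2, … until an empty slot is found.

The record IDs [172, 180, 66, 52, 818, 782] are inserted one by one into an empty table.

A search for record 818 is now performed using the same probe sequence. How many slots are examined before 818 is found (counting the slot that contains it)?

2

172 hashes to 2; slot 2 is free => place at 2.
180 hashes to 10; slot 10 is free => place at 10.
66 hashes to 15; slot 15 is free => place at 15.
52 hashes to 1; slot 1 is free => place at 1.
818 hashes to 2; 2 taken => place at 3.
782 hashes to 0; slot 0 is free => place at 0.
Table: [782, 52, 172, 818, -, -, -, -, -, -, 180, -, -, -, -, 66, -]
Lookup 818: h=2, probe 2,3 → found at 3.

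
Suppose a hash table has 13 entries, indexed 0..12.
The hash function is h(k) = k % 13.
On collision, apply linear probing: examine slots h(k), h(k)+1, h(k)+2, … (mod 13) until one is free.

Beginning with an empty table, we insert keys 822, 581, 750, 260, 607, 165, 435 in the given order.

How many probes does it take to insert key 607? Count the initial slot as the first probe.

Insert 822: h=3, slot 3 empty -> index 3.
Insert 581: h=9, slot 9 empty -> index 9.
Insert 750: h=9, slot 9 occupied -> index 10.
Insert 260: h=0, slot 0 empty -> index 0.
Insert 607: h=9, slots 9,10 occupied -> index 11.
Insert 165: h=9, slots 9,10,11 occupied -> index 12.
Insert 435: h=6, slot 6 empty -> index 6.
Table: [260, ., ., 822, ., ., 435, ., ., 581, 750, 607, 165]

3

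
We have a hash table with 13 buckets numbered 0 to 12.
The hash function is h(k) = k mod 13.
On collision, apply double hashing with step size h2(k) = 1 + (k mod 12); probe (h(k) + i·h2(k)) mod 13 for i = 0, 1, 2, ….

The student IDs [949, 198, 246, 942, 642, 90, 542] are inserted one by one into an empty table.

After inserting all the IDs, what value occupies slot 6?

949: h=0 -> slot 0
198: h=3 -> slot 3
246: h=12 -> slot 12
942: h=6 -> slot 6
642: h=5 -> slot 5
90: h=12, h2=7, probe 12,6,0,7 -> slot 7
542: h=9 -> slot 9
Table: [949, ∅, ∅, 198, ∅, 642, 942, 90, ∅, 542, ∅, ∅, 246]

942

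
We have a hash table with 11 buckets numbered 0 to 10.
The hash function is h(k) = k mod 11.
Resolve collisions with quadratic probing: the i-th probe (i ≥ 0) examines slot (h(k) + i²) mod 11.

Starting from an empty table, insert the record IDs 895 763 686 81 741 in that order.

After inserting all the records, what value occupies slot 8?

895: h=4 -> slot 4
763: h=4, probe 4,5 -> slot 5
686: h=4, probe 4,5,8 -> slot 8
81: h=4, probe 4,5,8,2 -> slot 2
741: h=4, probe 4,5,8,2,9 -> slot 9
Table: [∅, ∅, 81, ∅, 895, 763, ∅, ∅, 686, 741, ∅]

686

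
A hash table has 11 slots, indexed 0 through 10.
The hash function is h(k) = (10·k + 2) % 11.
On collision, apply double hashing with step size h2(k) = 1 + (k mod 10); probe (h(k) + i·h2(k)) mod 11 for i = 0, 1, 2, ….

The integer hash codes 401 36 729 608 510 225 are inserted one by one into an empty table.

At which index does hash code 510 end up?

0

401 hashes to 8; slot 8 is free -> place at 8.
36 hashes to 10; slot 10 is free -> place at 10.
729 hashes to 10, h2=10; 10 taken -> place at 9.
608 hashes to 10, h2=9; 10,8 taken -> place at 6.
510 hashes to 9, h2=1; 9,10 taken -> place at 0.
225 hashes to 8, h2=6; 8 taken -> place at 3.
Table: [510, —, —, 225, —, —, 608, —, 401, 729, 36]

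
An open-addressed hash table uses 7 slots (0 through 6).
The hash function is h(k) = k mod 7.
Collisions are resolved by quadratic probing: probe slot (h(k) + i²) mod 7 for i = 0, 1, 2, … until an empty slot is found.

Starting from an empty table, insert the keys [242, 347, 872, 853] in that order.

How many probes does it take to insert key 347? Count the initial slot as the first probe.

242: h=4 => slot 4
347: h=4, probe 4,5 => slot 5
872: h=4, probe 4,5,1 => slot 1
853: h=6 => slot 6
Table: [∅, 872, ∅, ∅, 242, 347, 853]

2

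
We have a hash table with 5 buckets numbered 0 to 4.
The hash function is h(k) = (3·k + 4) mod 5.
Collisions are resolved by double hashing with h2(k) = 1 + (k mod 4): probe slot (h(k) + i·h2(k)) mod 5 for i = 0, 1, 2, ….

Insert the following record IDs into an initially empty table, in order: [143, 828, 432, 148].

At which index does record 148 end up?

Insert 143: h=3, slot 3 empty => index 3.
Insert 828: h=3, h2=1, slot 3 occupied => index 4.
Insert 432: h=0, slot 0 empty => index 0.
Insert 148: h=3, h2=1, slots 3,4,0 occupied => index 1.
Table: [432, 148, _, 143, 828]

1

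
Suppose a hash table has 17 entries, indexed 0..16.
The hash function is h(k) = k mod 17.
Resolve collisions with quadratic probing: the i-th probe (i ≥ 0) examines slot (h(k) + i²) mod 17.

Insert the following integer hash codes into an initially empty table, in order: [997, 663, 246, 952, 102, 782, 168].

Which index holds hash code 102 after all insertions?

Insert 997: h=11, slot 11 empty -> index 11.
Insert 663: h=0, slot 0 empty -> index 0.
Insert 246: h=8, slot 8 empty -> index 8.
Insert 952: h=0, slot 0 occupied -> index 1.
Insert 102: h=0, slots 0,1 occupied -> index 4.
Insert 782: h=0, slots 0,1,4 occupied -> index 9.
Insert 168: h=15, slot 15 empty -> index 15.
Table: [663, 952, ∅, ∅, 102, ∅, ∅, ∅, 246, 782, ∅, 997, ∅, ∅, ∅, 168, ∅]

4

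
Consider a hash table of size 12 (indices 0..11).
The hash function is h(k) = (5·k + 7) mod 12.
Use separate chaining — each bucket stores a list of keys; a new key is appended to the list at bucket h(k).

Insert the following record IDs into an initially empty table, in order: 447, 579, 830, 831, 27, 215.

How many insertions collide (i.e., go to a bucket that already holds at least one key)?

3

Insert 447: h=10, bucket 10 empty -> new chain.
Insert 579: h=10, bucket 10 nonempty -> append to chain.
Insert 830: h=5, bucket 5 empty -> new chain.
Insert 831: h=10, bucket 10 nonempty -> append to chain.
Insert 27: h=10, bucket 10 nonempty -> append to chain.
Insert 215: h=2, bucket 2 empty -> new chain.
Final buckets:
0: -
1: -
2: 215
3: -
4: -
5: 830
6: -
7: -
8: -
9: -
10: 447 -> 579 -> 831 -> 27
11: -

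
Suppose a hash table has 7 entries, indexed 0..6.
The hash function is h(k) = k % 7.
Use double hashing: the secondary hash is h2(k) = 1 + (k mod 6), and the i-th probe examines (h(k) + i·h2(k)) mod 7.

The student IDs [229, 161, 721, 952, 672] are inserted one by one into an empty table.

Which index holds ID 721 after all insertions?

2

229 hashes to 5; slot 5 is free -> place at 5.
161 hashes to 0; slot 0 is free -> place at 0.
721 hashes to 0, h2=2; 0 taken -> place at 2.
952 hashes to 0, h2=5; 0,5 taken -> place at 3.
672 hashes to 0, h2=1; 0 taken -> place at 1.
Table: [161, 672, 721, 952, ., 229, .]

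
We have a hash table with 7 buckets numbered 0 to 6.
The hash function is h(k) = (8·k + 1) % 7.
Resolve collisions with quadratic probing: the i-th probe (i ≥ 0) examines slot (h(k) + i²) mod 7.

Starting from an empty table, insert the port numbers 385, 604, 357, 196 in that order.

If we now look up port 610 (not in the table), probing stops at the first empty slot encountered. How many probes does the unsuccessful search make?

385 hashes to 1; slot 1 is free → place at 1.
604 hashes to 3; slot 3 is free → place at 3.
357 hashes to 1; 1 taken → place at 2.
196 hashes to 1; 1,2 taken → place at 5.
Table: [., 385, 357, 604, ., 196, .]
Lookup 610: h=2, probe 2,3,6 → slot 6 empty, not found.

3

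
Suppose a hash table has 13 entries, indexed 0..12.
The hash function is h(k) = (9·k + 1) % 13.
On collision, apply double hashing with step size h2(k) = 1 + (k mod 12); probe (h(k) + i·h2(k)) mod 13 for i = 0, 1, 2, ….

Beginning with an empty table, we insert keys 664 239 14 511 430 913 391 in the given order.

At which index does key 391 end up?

Insert 664: h=10, slot 10 empty → index 10.
Insert 239: h=7, slot 7 empty → index 7.
Insert 14: h=10, h2=3, slot 10 occupied → index 0.
Insert 511: h=11, slot 11 empty → index 11.
Insert 430: h=10, h2=11, slot 10 occupied → index 8.
Insert 913: h=2, slot 2 empty → index 2.
Insert 391: h=10, h2=8, slot 10 occupied → index 5.
Table: [14, ∅, 913, ∅, ∅, 391, ∅, 239, 430, ∅, 664, 511, ∅]

5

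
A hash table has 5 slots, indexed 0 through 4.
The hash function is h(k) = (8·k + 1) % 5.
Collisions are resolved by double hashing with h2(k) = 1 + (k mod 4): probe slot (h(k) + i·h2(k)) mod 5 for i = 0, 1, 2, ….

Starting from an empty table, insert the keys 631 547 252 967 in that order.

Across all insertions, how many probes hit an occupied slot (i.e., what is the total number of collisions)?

2

631 hashes to 4; slot 4 is free -> place at 4.
547 hashes to 2; slot 2 is free -> place at 2.
252 hashes to 2, h2=1; 2 taken -> place at 3.
967 hashes to 2, h2=4; 2 taken -> place at 1.
Table: [-, 967, 547, 252, 631]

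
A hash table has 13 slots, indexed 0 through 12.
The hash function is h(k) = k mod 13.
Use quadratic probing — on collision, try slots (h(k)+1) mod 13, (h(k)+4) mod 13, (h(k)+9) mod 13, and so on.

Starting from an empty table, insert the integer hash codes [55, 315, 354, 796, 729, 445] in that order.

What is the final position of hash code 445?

55: h=3 -> slot 3
315: h=3, probe 3,4 -> slot 4
354: h=3, probe 3,4,7 -> slot 7
796: h=3, probe 3,4,7,12 -> slot 12
729: h=1 -> slot 1
445: h=3, probe 3,4,7,12,6 -> slot 6
Table: [_, 729, _, 55, 315, _, 445, 354, _, _, _, _, 796]

6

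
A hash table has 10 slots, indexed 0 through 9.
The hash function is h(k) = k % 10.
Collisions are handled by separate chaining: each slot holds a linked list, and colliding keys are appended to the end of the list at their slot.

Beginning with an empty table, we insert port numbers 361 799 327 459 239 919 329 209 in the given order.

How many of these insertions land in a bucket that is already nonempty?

361 → bucket 1
799 → bucket 9
327 → bucket 7
459 → bucket 9 (collision)
239 → bucket 9 (collision)
919 → bucket 9 (collision)
329 → bucket 9 (collision)
209 → bucket 9 (collision)
Final buckets:
0: ∅
1: 361
2: ∅
3: ∅
4: ∅
5: ∅
6: ∅
7: 327
8: ∅
9: 799 -> 459 -> 239 -> 919 -> 329 -> 209

5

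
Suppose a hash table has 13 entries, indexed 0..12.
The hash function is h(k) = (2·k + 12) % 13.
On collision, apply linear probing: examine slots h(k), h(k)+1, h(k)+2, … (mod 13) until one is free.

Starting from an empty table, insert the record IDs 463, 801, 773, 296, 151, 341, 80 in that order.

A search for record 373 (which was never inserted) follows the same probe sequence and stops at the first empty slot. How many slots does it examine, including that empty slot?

Insert 463: h=2, slot 2 empty -> index 2.
Insert 801: h=2, slot 2 occupied -> index 3.
Insert 773: h=11, slot 11 empty -> index 11.
Insert 296: h=6, slot 6 empty -> index 6.
Insert 151: h=2, slots 2,3 occupied -> index 4.
Insert 341: h=5, slot 5 empty -> index 5.
Insert 80: h=3, slots 3,4,5,6 occupied -> index 7.
Table: [∅, ∅, 463, 801, 151, 341, 296, 80, ∅, ∅, ∅, 773, ∅]
Lookup 373: h=4, probe 4,5,6,7,8 → slot 8 empty, not found.

5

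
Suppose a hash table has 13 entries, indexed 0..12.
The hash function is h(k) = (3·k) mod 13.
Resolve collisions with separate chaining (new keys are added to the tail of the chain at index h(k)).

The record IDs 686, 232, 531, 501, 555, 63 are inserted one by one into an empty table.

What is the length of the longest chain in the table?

3

686 -> bucket 4
232 -> bucket 7
531 -> bucket 7 (collision)
501 -> bucket 8
555 -> bucket 1
63 -> bucket 7 (collision)
Final buckets:
0: ∅
1: 555
2: ∅
3: ∅
4: 686
5: ∅
6: ∅
7: 232 -> 531 -> 63
8: 501
9: ∅
10: ∅
11: ∅
12: ∅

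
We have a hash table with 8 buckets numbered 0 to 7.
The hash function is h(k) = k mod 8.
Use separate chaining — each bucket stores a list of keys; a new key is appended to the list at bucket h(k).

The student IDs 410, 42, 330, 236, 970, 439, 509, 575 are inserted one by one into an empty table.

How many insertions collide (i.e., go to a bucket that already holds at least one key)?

4

410 → bucket 2
42 → bucket 2 (collision)
330 → bucket 2 (collision)
236 → bucket 4
970 → bucket 2 (collision)
439 → bucket 7
509 → bucket 5
575 → bucket 7 (collision)
Final buckets:
0: -
1: -
2: 410 -> 42 -> 330 -> 970
3: -
4: 236
5: 509
6: -
7: 439 -> 575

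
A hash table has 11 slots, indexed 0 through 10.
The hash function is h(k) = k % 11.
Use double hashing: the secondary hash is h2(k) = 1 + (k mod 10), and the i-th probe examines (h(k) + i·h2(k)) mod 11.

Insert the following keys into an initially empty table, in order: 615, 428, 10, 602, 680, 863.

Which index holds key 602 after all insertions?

Insert 615: h=10, slot 10 empty → index 10.
Insert 428: h=10, h2=9, slot 10 occupied → index 8.
Insert 10: h=10, h2=1, slot 10 occupied → index 0.
Insert 602: h=8, h2=3, slots 8,0 occupied → index 3.
Insert 680: h=9, slot 9 empty → index 9.
Insert 863: h=5, slot 5 empty → index 5.
Table: [10, —, —, 602, —, 863, —, —, 428, 680, 615]

3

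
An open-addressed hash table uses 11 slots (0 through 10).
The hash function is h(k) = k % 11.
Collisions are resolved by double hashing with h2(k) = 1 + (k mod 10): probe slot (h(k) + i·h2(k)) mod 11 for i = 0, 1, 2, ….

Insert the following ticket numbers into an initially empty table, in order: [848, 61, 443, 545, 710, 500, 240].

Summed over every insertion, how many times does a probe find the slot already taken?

4

848: h=1 => slot 1
61: h=6 => slot 6
443: h=3 => slot 3
545: h=6, h2=6, probe 6,1,7 => slot 7
710: h=6, h2=1, probe 6,7,8 => slot 8
500: h=5 => slot 5
240: h=9 => slot 9
Table: [-, 848, -, 443, -, 500, 61, 545, 710, 240, -]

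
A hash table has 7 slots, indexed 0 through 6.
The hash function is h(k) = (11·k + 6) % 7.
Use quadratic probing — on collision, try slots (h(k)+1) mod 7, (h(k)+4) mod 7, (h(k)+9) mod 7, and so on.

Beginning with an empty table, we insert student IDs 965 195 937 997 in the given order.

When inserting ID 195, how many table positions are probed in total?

2

965: h=2 → slot 2
195: h=2, probe 2,3 → slot 3
937: h=2, probe 2,3,6 → slot 6
997: h=4 → slot 4
Table: [∅, ∅, 965, 195, 997, ∅, 937]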